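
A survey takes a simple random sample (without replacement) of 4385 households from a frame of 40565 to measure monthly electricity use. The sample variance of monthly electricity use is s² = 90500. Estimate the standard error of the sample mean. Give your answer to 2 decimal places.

Under SRS without replacement, Var(ȳ) = (1 − f)·s²/n with f = n/N = 4385/40565 = 0.10809811.
Var(ȳ) = (1 − 0.10809811)·90500/4385 = 0.89190189·20.63854 = 18.407553.
SE(ȳ) = √(18.407553) = 4.29.

4.29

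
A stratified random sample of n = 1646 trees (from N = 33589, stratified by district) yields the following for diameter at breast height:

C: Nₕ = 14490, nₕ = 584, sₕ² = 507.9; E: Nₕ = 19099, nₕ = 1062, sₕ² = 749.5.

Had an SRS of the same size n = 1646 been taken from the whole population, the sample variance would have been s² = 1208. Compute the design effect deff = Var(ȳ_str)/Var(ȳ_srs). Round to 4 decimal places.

0.5313

Var(ȳ_str) = Σ Wₕ²(1−fₕ)sₕ²/nₕ with Wₕ = Nₕ/33589:
  C: (14490/33589)²·(1−584/14490)·507.9/584 = 0.15532517
  E: (19099/33589)²·(1−1062/19099)·749.5/1062 = 0.21549039
  → Var(ȳ_str) = 0.37081556.
Var(ȳ_srs) = (1 − 1646/33589)·1208/1646 = 0.69793621.
deff = 0.37081556 / 0.69793621 = 0.5313.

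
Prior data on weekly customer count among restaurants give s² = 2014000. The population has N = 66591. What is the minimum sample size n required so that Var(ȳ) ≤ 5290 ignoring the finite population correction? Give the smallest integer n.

Without fpc, n₀ = s²/D = 2014000/5290 = 380.7183.
Rounding up, n = 381.

381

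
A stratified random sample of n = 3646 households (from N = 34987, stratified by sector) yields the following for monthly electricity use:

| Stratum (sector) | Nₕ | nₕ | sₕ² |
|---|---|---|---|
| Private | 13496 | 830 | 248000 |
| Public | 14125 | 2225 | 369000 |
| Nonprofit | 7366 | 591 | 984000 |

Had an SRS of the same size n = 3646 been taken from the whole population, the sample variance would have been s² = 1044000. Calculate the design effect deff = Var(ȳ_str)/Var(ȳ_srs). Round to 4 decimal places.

Var(ȳ_str) = Σ Wₕ²(1−fₕ)sₕ²/nₕ with Wₕ = Nₕ/34987:
  Private: (13496/34987)²·(1−830/13496)·248000/830 = 41.725806
  Public: (14125/34987)²·(1−2225/14125)·369000/2225 = 22.772901
  Nonprofit: (7366/34987)²·(1−591/7366)·984000/591 = 67.878967
  → Var(ȳ_str) = 132.37767.
Var(ȳ_srs) = (1 − 3646/34987)·1044000/3646 = 256.50154.
deff = 132.37767 / 256.50154 = 0.5161.

0.5161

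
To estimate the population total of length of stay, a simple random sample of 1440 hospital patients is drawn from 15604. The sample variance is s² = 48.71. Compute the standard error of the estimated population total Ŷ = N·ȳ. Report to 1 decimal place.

Var(Ŷ) = N²·Var(ȳ) = N²·(1 − n/N)·s²/n.
f = 1440/15604 = 0.09228403; Var(ȳ) = 0.90771597·48.71/1440 = 0.030704753.
Var(Ŷ) = 15604² · 0.030704753 = 7.4761411 × 10^6.
SE(Ŷ) = √(7.4761411 × 10^6) = 2734.3.

2734.3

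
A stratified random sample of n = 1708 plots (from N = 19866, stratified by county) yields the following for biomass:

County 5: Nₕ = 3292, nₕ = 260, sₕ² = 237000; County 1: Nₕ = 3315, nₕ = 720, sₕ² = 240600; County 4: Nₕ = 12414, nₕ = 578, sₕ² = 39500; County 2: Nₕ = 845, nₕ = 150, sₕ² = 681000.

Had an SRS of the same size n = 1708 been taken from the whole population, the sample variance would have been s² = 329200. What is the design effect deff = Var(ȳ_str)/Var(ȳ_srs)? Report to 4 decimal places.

0.3550

Var(ȳ_str) = Σ Wₕ²(1−fₕ)sₕ²/nₕ with Wₕ = Nₕ/19866:
  County 5: (3292/19866)²·(1−260/3292)·237000/260 = 23.053834
  County 1: (3315/19866)²·(1−720/3315)·240600/720 = 7.2838863
  County 4: (12414/19866)²·(1−578/12414)·39500/578 = 25.442811
  County 2: (845/19866)²·(1−150/845)·681000/150 = 6.7557956
  → Var(ȳ_str) = 62.536327.
Var(ȳ_srs) = (1 − 1708/19866)·329200/1708 = 176.16902.
deff = 62.536327 / 176.16902 = 0.3550.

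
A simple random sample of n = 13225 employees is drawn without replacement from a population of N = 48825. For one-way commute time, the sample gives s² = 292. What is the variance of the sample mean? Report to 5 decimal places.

Under SRS without replacement, Var(ȳ) = (1 − f)·s²/n with f = n/N = 13225/48825 = 0.27086534.
Var(ȳ) = (1 − 0.27086534)·292/13225 = 0.72913466·0.022079395 = 0.016098852.

0.01610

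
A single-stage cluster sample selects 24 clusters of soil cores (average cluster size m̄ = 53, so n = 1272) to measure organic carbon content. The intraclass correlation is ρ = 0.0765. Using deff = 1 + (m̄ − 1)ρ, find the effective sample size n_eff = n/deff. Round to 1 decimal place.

deff = 1 + (53 − 1)·0.0765 = 1 + 3.978 = 4.978.
n_eff = 1272 / 4.978 = 255.5.

255.5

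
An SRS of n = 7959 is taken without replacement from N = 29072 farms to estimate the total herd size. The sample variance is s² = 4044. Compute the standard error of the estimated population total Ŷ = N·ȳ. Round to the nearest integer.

17660

Var(Ŷ) = N²·Var(ȳ) = N²·(1 − n/N)·s²/n.
f = 7959/29072 = 0.27376857; Var(ȳ) = 0.72623143·4044/7959 = 0.36900112.
Var(Ŷ) = 29072² · 0.36900112 = 3.118728 × 10^8.
SE(Ŷ) = √(3.118728 × 10^8) = 17660.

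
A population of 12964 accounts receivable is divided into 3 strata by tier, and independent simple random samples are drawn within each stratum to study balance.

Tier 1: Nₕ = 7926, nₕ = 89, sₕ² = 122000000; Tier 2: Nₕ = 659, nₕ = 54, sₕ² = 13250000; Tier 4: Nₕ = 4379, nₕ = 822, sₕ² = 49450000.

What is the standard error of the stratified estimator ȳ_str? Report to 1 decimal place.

Var(ȳ_str) = Σₕ Wₕ²(1 − fₕ)sₕ²/nₕ with Wₕ = Nₕ/N, N = 12964.
Tier 1: Wₕ = 0.61138537; term = 0.61138537²·(1 − 0.01122887)·122000000/89 = 506635.59.
Tier 2: Wₕ = 0.05083308; term = 0.05083308²·(1 − 0.08194234)·13250000/54 = 582.08293.
Tier 4: Wₕ = 0.33778155; term = 0.33778155²·(1 − 0.18771409)·49450000/822 = 5575.3899.
Sum = 512793.06.
SE = √(512793.06) = 716.1.

716.1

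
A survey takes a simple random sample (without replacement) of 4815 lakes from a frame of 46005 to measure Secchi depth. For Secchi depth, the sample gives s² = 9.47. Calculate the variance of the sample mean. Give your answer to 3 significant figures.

0.00176

Under SRS without replacement, Var(ȳ) = (1 − f)·s²/n with f = n/N = 4815/46005 = 0.10466254.
Var(ȳ) = (1 − 0.10466254)·9.47/4815 = 0.89533746·0.0019667705 = 0.0017609233.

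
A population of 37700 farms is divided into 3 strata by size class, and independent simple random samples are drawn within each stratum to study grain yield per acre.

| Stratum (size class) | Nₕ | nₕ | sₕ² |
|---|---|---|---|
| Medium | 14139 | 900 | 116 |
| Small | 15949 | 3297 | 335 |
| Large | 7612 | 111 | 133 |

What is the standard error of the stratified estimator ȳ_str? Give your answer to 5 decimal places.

0.28202

Var(ȳ_str) = Σₕ Wₕ²(1 − fₕ)sₕ²/nₕ with Wₕ = Nₕ/N, N = 37700.
Medium: Wₕ = 0.37503979; term = 0.37503979²·(1 − 0.06365372)·116/900 = 0.016974878.
Small: Wₕ = 0.42305040; term = 0.42305040²·(1 − 0.20672142)·335/3297 = 0.014425664.
Large: Wₕ = 0.20190981; term = 0.20190981²·(1 − 0.01458224)·133/111 = 0.048135325.
Sum = 0.079535867.
SE = √(0.079535867) = 0.28202.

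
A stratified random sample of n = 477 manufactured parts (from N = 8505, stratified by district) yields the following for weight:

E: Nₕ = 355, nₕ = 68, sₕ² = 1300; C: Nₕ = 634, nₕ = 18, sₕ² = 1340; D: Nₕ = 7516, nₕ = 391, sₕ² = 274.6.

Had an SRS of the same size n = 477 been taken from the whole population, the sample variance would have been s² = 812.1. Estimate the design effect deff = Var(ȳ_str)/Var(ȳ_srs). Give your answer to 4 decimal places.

0.5904

Var(ȳ_str) = Σ Wₕ²(1−fₕ)sₕ²/nₕ with Wₕ = Nₕ/8505:
  E: (355/8505)²·(1−68/355)·1300/68 = 0.026927501
  C: (634/8505)²·(1−18/634)·1340/18 = 0.40193297
  D: (7516/8505)²·(1−391/7516)·274.6/391 = 0.51993228
  → Var(ȳ_str) = 0.94879275.
Var(ȳ_srs) = (1 − 477/8505)·812.1/477 = 1.6070307.
deff = 0.94879275 / 1.6070307 = 0.5904.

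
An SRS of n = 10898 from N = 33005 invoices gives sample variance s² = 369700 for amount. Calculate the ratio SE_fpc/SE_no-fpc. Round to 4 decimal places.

0.8184

f = n/N = 10898/33005 = 0.33019240.
SE_no-fpc = √(s²/n) = 5.8244017; SE_fpc = √((1−f)s²/n) = 4.7667937.
Ratio = √(1−f) = 0.81841774.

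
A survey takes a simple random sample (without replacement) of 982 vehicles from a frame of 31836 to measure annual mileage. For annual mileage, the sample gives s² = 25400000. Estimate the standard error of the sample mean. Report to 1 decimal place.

Under SRS without replacement, Var(ȳ) = (1 − f)·s²/n with f = n/N = 982/31836 = 0.03084558.
Var(ȳ) = (1 − 0.03084558)·25400000/982 = 0.96915442·25865.58 = 25067.742.
SE(ȳ) = √(25067.742) = 158.3.

158.3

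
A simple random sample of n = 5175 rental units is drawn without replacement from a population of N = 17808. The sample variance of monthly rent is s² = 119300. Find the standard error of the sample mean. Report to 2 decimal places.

Under SRS without replacement, Var(ȳ) = (1 − f)·s²/n with f = n/N = 5175/17808 = 0.29059973.
Var(ȳ) = (1 − 0.29059973)·119300/5175 = 0.70940027·23.05314 = 16.353904.
SE(ȳ) = √(16.353904) = 4.04.

4.04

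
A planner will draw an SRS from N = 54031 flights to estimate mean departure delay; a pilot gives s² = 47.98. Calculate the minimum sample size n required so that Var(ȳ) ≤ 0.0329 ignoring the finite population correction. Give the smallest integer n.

1459

Without fpc, n₀ = s²/D = 47.98/0.0329 = 1458.3587.
Rounding up, n = 1459.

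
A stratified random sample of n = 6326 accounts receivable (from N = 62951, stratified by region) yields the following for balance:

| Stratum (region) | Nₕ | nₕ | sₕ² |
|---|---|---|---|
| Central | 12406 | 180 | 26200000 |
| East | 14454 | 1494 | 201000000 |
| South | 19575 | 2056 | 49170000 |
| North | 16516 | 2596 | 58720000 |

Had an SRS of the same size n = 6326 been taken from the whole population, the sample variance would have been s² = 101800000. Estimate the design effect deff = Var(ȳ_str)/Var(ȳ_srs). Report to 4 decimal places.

1.0579

Var(ȳ_str) = Σ Wₕ²(1−fₕ)sₕ²/nₕ with Wₕ = Nₕ/62951:
  Central: (12406/62951)²·(1−180/12406)·26200000/180 = 5571.0838
  East: (14454/62951)²·(1−1494/14454)·201000000/1494 = 6359.6504
  South: (19575/62951)²·(1−2056/19575)·49170000/2056 = 2069.5833
  North: (16516/62951)²·(1−2596/16516)·58720000/2596 = 1312.2609
  → Var(ȳ_str) = 15312.578.
Var(ȳ_srs) = (1 − 6326/62951)·101800000/6326 = 14475.187.
deff = 15312.578 / 14475.187 = 1.0579.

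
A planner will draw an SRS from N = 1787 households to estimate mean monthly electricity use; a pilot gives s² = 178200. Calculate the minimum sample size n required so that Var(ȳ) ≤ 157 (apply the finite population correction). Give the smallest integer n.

Without fpc, n₀ = s²/D = 178200/157 = 1135.0318.
With fpc, (1 − n/N)·s²/n ≤ D requires n ≥ n₀/(1 + n₀/N) = 1135.0318/(1 + 1135.0318/1787) = 694.1409.
Rounding up, n = 695.

695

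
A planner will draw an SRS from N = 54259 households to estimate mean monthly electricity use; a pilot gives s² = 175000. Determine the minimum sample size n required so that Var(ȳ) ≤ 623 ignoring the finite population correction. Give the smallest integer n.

281

Without fpc, n₀ = s²/D = 175000/623 = 280.8989.
Rounding up, n = 281.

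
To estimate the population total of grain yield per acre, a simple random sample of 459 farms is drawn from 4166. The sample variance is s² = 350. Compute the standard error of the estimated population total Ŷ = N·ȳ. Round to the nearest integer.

3432

Var(Ŷ) = N²·Var(ȳ) = N²·(1 − n/N)·s²/n.
f = 459/4166 = 0.11017763; Var(ȳ) = 0.88982237·350/459 = 0.67851379.
Var(Ŷ) = 4166² · 0.67851379 = 1.1775984 × 10^7.
SE(Ŷ) = √(1.1775984 × 10^7) = 3432.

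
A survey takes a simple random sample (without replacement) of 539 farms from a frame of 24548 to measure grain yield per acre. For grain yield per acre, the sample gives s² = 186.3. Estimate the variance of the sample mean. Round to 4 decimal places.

Under SRS without replacement, Var(ȳ) = (1 − f)·s²/n with f = n/N = 539/24548 = 0.02195698.
Var(ȳ) = (1 − 0.02195698)·186.3/539 = 0.97804302·0.34564007 = 0.33805086.

0.3381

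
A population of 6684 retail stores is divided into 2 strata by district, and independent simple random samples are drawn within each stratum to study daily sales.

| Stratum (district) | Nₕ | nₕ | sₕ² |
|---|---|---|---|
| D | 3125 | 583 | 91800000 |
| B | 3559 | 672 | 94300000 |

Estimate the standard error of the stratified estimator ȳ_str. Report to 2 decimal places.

245.50

Var(ȳ_str) = Σₕ Wₕ²(1 − fₕ)sₕ²/nₕ with Wₕ = Nₕ/N, N = 6684.
D: Wₕ = 0.46753441; term = 0.46753441²·(1 − 0.18656000)·91800000/583 = 27997.987.
B: Wₕ = 0.53246559; term = 0.53246559²·(1 − 0.18881708)·94300000/672 = 32273.369.
Sum = 60271.356.
SE = √(60271.356) = 245.50.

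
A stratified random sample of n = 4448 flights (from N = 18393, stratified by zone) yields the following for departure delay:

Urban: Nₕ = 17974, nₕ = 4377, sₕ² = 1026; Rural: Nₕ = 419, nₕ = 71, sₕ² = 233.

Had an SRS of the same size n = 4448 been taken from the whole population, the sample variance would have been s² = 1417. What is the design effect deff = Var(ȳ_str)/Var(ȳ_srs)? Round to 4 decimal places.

Var(ȳ_str) = Σ Wₕ²(1−fₕ)sₕ²/nₕ with Wₕ = Nₕ/18393:
  Urban: (17974/18393)²·(1−4377/17974)·1026/4377 = 0.16933764
  Rural: (419/18393)²·(1−71/419)·233/71 = 0.0014144438
  → Var(ȳ_str) = 0.17075208.
Var(ȳ_srs) = (1 − 4448/18393)·1417/4448 = 0.24152997.
deff = 0.17075208 / 0.24152997 = 0.7070.

0.7070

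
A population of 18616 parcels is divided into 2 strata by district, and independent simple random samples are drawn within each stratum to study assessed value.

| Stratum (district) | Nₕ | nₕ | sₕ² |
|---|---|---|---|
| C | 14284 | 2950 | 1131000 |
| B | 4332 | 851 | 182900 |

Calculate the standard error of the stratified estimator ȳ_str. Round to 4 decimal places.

Var(ȳ_str) = Σₕ Wₕ²(1 − fₕ)sₕ²/nₕ with Wₕ = Nₕ/N, N = 18616.
C: Wₕ = 0.76729695; term = 0.76729695²·(1 − 0.20652478)·1131000/2950 = 179.10219.
B: Wₕ = 0.23270305; term = 0.23270305²·(1 − 0.19644506)·182900/851 = 9.3519866.
Sum = 188.45418.
SE = √(188.45418) = 13.7279.

13.7279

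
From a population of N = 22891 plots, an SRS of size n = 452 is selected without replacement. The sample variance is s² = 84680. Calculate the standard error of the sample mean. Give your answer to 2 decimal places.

13.55

Under SRS without replacement, Var(ȳ) = (1 − f)·s²/n with f = n/N = 452/22891 = 0.01974575.
Var(ȳ) = (1 − 0.01974575)·84680/452 = 0.98025425·187.34513 = 183.64586.
SE(ȳ) = √(183.64586) = 13.55.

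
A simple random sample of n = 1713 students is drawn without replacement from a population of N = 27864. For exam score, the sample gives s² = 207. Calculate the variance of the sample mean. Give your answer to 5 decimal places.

Under SRS without replacement, Var(ȳ) = (1 − f)·s²/n with f = n/N = 1713/27864 = 0.06147717.
Var(ȳ) = (1 − 0.06147717)·207/1713 = 0.93852283·0.12084063 = 0.11341169.

0.11341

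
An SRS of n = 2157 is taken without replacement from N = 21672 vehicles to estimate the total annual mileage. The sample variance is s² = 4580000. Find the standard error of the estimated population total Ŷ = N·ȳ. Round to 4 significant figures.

947600

Var(Ŷ) = N²·Var(ȳ) = N²·(1 − n/N)·s²/n.
f = 2157/21672 = 0.09952935; Var(ȳ) = 0.90047065·4580000/2157 = 1911.9868.
Var(Ŷ) = 21672² · 1911.9868 = 8.9801352 × 10^11.
SE(Ŷ) = √(8.9801352 × 10^11) = 947600.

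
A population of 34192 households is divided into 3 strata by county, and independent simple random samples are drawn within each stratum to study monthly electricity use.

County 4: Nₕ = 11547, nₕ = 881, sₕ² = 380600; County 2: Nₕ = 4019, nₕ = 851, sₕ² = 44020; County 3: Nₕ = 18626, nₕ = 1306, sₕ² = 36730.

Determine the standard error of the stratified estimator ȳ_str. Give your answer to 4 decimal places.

7.3372

Var(ȳ_str) = Σₕ Wₕ²(1 − fₕ)sₕ²/nₕ with Wₕ = Nₕ/N, N = 34192.
County 4: Wₕ = 0.33771058; term = 0.33771058²·(1 − 0.07629687)·380600/881 = 45.510815.
County 2: Wₕ = 0.11754212; term = 0.11754212²·(1 − 0.21174421)·44020/851 = 0.56334526.
County 3: Wₕ = 0.54474731; term = 0.54474731²·(1 − 0.07011704)·36730/1306 = 7.7606166.
Sum = 53.834777.
SE = √(53.834777) = 7.3372.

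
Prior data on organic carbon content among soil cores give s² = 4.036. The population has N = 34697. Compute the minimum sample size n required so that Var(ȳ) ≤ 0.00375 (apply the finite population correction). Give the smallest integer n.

Without fpc, n₀ = s²/D = 4.036/0.00375 = 1076.2667.
With fpc, (1 − n/N)·s²/n ≤ D requires n ≥ n₀/(1 + n₀/N) = 1076.2667/(1 + 1076.2667/34697) = 1043.8864.
Rounding up, n = 1044.

1044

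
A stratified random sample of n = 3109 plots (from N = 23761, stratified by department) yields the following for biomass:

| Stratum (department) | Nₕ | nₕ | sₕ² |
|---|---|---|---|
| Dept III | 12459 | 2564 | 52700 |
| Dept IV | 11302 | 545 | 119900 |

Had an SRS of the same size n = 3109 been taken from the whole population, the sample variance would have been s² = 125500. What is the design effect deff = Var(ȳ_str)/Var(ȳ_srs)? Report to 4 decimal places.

1.4782

Var(ȳ_str) = Σ Wₕ²(1−fₕ)sₕ²/nₕ with Wₕ = Nₕ/23761:
  Dept III: (12459/23761)²·(1−2564/12459)·52700/2564 = 4.4880961
  Dept IV: (11302/23761)²·(1−545/11302)·119900/545 = 47.373964
  → Var(ȳ_str) = 51.86206.
Var(ȳ_srs) = (1 − 3109/23761)·125500/3109 = 35.084913.
deff = 51.86206 / 35.084913 = 1.4782.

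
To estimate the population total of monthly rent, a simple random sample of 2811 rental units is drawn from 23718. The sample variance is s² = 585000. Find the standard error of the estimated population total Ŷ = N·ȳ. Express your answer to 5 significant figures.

Var(Ŷ) = N²·Var(ȳ) = N²·(1 − n/N)·s²/n.
f = 2811/23718 = 0.11851758; Var(ȳ) = 0.88148242·585000/2811 = 183.44618.
Var(Ŷ) = 23718² · 183.44618 = 1.0319646 × 10^11.
SE(Ŷ) = √(1.0319646 × 10^11) = 321240.

321240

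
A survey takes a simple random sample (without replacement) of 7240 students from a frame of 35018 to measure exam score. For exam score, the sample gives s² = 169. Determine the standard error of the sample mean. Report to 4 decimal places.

0.1361

Under SRS without replacement, Var(ȳ) = (1 − f)·s²/n with f = n/N = 7240/35018 = 0.20675081.
Var(ȳ) = (1 − 0.20675081)·169/7240 = 0.79324919·0.023342541 = 0.018516452.
SE(ȳ) = √(0.018516452) = 0.1361.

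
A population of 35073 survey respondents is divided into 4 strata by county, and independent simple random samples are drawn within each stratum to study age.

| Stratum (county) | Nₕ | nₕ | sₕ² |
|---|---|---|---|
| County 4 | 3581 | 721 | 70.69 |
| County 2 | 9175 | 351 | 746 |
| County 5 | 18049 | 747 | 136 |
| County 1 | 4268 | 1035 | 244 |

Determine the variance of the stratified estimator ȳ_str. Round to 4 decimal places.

Var(ȳ_str) = Σₕ Wₕ²(1 − fₕ)sₕ²/nₕ with Wₕ = Nₕ/N, N = 35073.
County 4: Wₕ = 0.10210133; term = 0.10210133²·(1 − 0.20134041)·70.69/721 = 8.162952 × 10^-4.
County 2: Wₕ = 0.26159724; term = 0.26159724²·(1 − 0.03825613)·746/351 = 0.13988059.
County 5: Wₕ = 0.51461238; term = 0.51461238²·(1 − 0.04138733)·136/747 = 0.046219147.
County 1: Wₕ = 0.12168905; term = 0.12168905²·(1 − 0.24250234)·244/1035 = 0.0026444403.
Sum = 0.18956047.

0.1896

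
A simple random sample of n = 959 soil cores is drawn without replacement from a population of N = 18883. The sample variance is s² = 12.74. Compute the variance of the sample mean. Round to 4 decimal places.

Under SRS without replacement, Var(ȳ) = (1 − f)·s²/n with f = n/N = 959/18883 = 0.05078642.
Var(ȳ) = (1 − 0.05078642)·12.74/959 = 0.94921358·0.013284672 = 0.012609991.

0.0126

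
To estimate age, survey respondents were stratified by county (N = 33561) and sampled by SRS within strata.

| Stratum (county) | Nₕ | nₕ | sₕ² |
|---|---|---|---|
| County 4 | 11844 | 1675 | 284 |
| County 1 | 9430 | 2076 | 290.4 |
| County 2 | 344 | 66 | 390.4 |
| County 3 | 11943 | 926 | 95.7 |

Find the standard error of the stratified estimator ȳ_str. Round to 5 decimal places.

Var(ȳ_str) = Σₕ Wₕ²(1 − fₕ)sₕ²/nₕ with Wₕ = Nₕ/N, N = 33561.
County 4: Wₕ = 0.35290963; term = 0.35290963²·(1 − 0.14142182)·284/1675 = 0.018130525.
County 1: Wₕ = 0.28098090; term = 0.28098090²·(1 − 0.22014846)·290.4/2076 = 0.0086126103.
County 2: Wₕ = 0.01024999; term = 0.01024999²·(1 − 0.19186047)·390.4/66 = 5.0222616 × 10^-4.
County 3: Wₕ = 0.35585948; term = 0.35585948²·(1 − 0.07753496)·95.7/926 = 0.012072798.
Sum = 0.039318159.
SE = √(0.039318159) = 0.19829.

0.19829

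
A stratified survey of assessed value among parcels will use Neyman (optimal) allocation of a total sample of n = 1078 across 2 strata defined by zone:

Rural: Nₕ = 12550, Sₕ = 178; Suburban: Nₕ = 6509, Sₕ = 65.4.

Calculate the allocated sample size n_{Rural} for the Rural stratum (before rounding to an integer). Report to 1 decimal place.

Neyman allocation: nₕ = n·NₕSₕ / Σⱼ NⱼSⱼ.
Σ NⱼSⱼ = 12550·178 + 6509·65.4 = 2.6595886 × 10^6.
n_{Rural} = 1078·12550·178 / (2.6595886 × 10^6) = 905.5.

905.5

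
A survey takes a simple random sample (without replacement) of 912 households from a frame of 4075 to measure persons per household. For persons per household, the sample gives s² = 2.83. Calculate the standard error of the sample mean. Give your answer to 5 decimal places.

0.04908

Under SRS without replacement, Var(ȳ) = (1 − f)·s²/n with f = n/N = 912/4075 = 0.22380368.
Var(ȳ) = (1 − 0.22380368)·2.83/912 = 0.77619632·0.0031030702 = 0.0024085916.
SE(ȳ) = √(0.0024085916) = 0.04908.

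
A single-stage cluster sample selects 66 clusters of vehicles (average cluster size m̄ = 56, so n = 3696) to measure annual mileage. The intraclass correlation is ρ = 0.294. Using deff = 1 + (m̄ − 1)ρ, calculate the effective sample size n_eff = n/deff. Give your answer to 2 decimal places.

deff = 1 + (56 − 1)·0.294 = 1 + 16.17 = 17.17.
n_eff = 3696 / 17.17 = 215.26.

215.26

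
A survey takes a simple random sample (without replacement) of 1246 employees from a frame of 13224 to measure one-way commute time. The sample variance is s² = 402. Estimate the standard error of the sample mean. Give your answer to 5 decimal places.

0.54059

Under SRS without replacement, Var(ȳ) = (1 − f)·s²/n with f = n/N = 1246/13224 = 0.09422263.
Var(ȳ) = (1 − 0.09422263)·402/1246 = 0.90577737·0.32263242 = 0.29223315.
SE(ȳ) = √(0.29223315) = 0.54059.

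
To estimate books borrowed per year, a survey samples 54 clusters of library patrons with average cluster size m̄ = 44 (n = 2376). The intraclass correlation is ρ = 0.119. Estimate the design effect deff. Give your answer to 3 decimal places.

6.117

deff = 1 + (44 − 1)·0.119 = 1 + 5.117 = 6.117.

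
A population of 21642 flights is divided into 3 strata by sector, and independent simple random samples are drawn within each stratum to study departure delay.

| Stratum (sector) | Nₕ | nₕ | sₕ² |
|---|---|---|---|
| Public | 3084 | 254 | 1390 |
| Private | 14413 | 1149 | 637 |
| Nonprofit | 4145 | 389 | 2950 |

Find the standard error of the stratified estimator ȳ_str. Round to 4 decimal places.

Var(ȳ_str) = Σₕ Wₕ²(1 − fₕ)sₕ²/nₕ with Wₕ = Nₕ/N, N = 21642.
Public: Wₕ = 0.14250069; term = 0.14250069²·(1 − 0.08236057)·1390/254 = 0.10197345.
Private: Wₕ = 0.66597357; term = 0.66597357²·(1 − 0.07971970)·637/1149 = 0.22628383.
Nonprofit: Wₕ = 0.19152574; term = 0.19152574²·(1 − 0.09384801)·2950/389 = 0.25207382.
Sum = 0.5803311.
SE = √(0.5803311) = 0.7618.

0.7618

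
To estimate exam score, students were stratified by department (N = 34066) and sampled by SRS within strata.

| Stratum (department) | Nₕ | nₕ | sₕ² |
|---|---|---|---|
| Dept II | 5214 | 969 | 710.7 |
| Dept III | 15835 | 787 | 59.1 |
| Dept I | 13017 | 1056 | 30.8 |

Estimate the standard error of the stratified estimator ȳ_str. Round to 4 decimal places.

Var(ȳ_str) = Σₕ Wₕ²(1 − fₕ)sₕ²/nₕ with Wₕ = Nₕ/N, N = 34066.
Dept II: Wₕ = 0.15305583; term = 0.15305583²·(1 − 0.18584580)·710.7/969 = 0.01398843.
Dept III: Wₕ = 0.46483297; term = 0.46483297²·(1 − 0.04970003)·59.1/787 = 0.015419394.
Dept I: Wₕ = 0.38211120; term = 0.38211120²·(1 − 0.08112468)·30.8/1056 = 0.0039131177.
Sum = 0.033320942.
SE = √(0.033320942) = 0.1825.

0.1825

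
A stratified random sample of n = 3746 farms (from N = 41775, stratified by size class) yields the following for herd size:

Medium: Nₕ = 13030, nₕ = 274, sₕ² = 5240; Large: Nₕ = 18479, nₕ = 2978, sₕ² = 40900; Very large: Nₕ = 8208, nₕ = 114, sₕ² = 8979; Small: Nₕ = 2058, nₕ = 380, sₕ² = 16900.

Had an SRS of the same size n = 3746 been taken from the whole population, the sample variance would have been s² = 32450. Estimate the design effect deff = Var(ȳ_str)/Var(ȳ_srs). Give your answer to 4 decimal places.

0.9082

Var(ȳ_str) = Σ Wₕ²(1−fₕ)sₕ²/nₕ with Wₕ = Nₕ/41775:
  Medium: (13030/41775)²·(1−274/13030)·5240/274 = 1.8214059
  Large: (18479/41775)²·(1−2978/18479)·40900/2978 = 2.2542593
  Very large: (8208/41775)²·(1−114/8208)·8979/114 = 2.9984082
  Small: (2058/41775)²·(1−380/2058)·16900/380 = 0.088005035
  → Var(ȳ_str) = 7.1620784.
Var(ȳ_srs) = (1 − 3746/41775)·32450/3746 = 7.885793.
deff = 7.1620784 / 7.885793 = 0.9082.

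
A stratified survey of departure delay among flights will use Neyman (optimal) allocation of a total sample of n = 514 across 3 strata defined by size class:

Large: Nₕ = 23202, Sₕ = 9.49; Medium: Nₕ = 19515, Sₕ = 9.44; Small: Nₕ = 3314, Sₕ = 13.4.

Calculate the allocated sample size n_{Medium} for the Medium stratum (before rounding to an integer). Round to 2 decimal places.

210.98

Neyman allocation: nₕ = n·NₕSₕ / Σⱼ NⱼSⱼ.
Σ NⱼSⱼ = 23202·9.49 + 19515·9.44 + 3314·13.4 = 448816.18.
n_{Medium} = 514·19515·9.44 / 448816.18 = 210.98.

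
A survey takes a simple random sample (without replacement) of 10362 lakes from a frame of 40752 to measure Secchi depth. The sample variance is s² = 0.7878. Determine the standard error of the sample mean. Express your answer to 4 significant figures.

Under SRS without replacement, Var(ȳ) = (1 − f)·s²/n with f = n/N = 10362/40752 = 0.25426973.
Var(ȳ) = (1 − 0.25426973)·0.7878/10362 = 0.74573027·7.6027794 × 10^-5 = 5.6696227 × 10^-5.
SE(ȳ) = √(5.6696227 × 10^-5) = 0.007530.

0.007530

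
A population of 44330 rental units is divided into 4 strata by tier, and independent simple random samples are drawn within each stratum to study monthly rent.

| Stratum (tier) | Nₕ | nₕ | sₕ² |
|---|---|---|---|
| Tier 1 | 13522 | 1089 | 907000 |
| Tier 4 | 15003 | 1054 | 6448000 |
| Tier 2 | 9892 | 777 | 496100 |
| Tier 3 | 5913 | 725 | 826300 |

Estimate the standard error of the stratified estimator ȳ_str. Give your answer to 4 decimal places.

27.7459

Var(ȳ_str) = Σₕ Wₕ²(1 − fₕ)sₕ²/nₕ with Wₕ = Nₕ/N, N = 44330.
Tier 1: Wₕ = 0.30503045; term = 0.30503045²·(1 − 0.08053542)·907000/1089 = 71.252615.
Tier 4: Wₕ = 0.33843898; term = 0.33843898²·(1 − 0.07025262)·6448000/1054 = 651.49358.
Tier 2: Wₕ = 0.22314460; term = 0.22314460²·(1 − 0.07854832)·496100/777 = 29.295002.
Tier 3: Wₕ = 0.13338597; term = 0.13338597²·(1 − 0.12261120)·826300/725 = 17.791482.
Sum = 769.83268.
SE = √(769.83268) = 27.7459.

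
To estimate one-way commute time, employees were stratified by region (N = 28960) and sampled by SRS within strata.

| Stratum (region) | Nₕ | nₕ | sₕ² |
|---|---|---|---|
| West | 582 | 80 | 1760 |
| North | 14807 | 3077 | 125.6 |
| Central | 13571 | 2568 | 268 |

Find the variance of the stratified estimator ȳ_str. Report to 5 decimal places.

Var(ȳ_str) = Σₕ Wₕ²(1 − fₕ)sₕ²/nₕ with Wₕ = Nₕ/N, N = 28960.
West: Wₕ = 0.02009669; term = 0.02009669²·(1 − 0.13745704)·1760/80 = 0.007663943.
North: Wₕ = 0.51129144; term = 0.51129144²·(1 − 0.20780712)·125.6/3077 = 0.0084533746.
Central: Wₕ = 0.46861188; term = 0.46861188²·(1 − 0.18922703)·268/2568 = 0.018580852.
Sum = 0.03469817.

0.03470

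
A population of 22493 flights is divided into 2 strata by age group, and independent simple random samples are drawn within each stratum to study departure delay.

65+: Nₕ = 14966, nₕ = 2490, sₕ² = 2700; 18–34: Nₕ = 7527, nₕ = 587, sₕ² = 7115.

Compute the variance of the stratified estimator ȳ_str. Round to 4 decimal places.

Var(ȳ_str) = Σₕ Wₕ²(1 − fₕ)sₕ²/nₕ with Wₕ = Nₕ/N, N = 22493.
65+: Wₕ = 0.66536256; term = 0.66536256²·(1 − 0.16637712)·2700/2490 = 0.40017574.
18–34: Wₕ = 0.33463744; term = 0.33463744²·(1 − 0.07798592)·7115/587 = 1.2514786.
Sum = 1.6516543.

1.6517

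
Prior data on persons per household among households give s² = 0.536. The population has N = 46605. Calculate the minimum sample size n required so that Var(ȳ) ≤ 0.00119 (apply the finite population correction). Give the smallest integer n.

447

Without fpc, n₀ = s²/D = 0.536/0.00119 = 450.4202.
With fpc, (1 − n/N)·s²/n ≤ D requires n ≥ n₀/(1 + n₀/N) = 450.4202/(1 + 450.4202/46605) = 446.1087.
Rounding up, n = 447.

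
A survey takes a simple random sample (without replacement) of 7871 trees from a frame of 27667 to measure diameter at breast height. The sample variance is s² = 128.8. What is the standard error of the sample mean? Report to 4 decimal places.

0.1082

Under SRS without replacement, Var(ȳ) = (1 − f)·s²/n with f = n/N = 7871/27667 = 0.28449055.
Var(ȳ) = (1 − 0.28449055)·128.8/7871 = 0.71550945·0.016363867 = 0.011708502.
SE(ȳ) = √(0.011708502) = 0.1082.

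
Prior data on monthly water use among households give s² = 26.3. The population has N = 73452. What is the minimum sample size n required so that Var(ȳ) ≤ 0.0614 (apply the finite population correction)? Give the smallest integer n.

426

Without fpc, n₀ = s²/D = 26.3/0.0614 = 428.3388.
With fpc, (1 − n/N)·s²/n ≤ D requires n ≥ n₀/(1 + n₀/N) = 428.3388/(1 + 428.3388/73452) = 425.8554.
Rounding up, n = 426.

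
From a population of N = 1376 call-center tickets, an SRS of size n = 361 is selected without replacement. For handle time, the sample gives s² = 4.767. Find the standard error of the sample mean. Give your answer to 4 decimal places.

Under SRS without replacement, Var(ȳ) = (1 − f)·s²/n with f = n/N = 361/1376 = 0.26235465.
Var(ȳ) = (1 − 0.26235465)·4.767/361 = 0.73764535·0.013204986 = 0.0097405966.
SE(ȳ) = √(0.0097405966) = 0.0987.

0.0987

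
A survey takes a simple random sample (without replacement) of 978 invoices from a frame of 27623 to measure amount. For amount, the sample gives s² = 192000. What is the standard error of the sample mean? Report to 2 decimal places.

13.76

Under SRS without replacement, Var(ȳ) = (1 − f)·s²/n with f = n/N = 978/27623 = 0.03540528.
Var(ȳ) = (1 − 0.03540528)·192000/978 = 0.96459472·196.31902 = 189.36829.
SE(ȳ) = √(189.36829) = 13.76.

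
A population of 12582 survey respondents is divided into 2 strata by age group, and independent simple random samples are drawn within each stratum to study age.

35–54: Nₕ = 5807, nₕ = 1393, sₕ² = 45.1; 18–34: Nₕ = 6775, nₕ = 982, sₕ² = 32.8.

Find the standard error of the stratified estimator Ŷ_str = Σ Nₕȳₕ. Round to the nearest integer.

1463

Var(Ŷ_str) = Σₕ Nₕ²(1 − fₕ)sₕ²/nₕ.
35–54: 5807²·(1 − 1393/5807)·45.1/1393 = 829869.07.
18–34: 6775²·(1 − 982/6775)·32.8/982 = 1.310917 × 10^6.
Sum = 2.1407861 × 10^6.
SE = √(2.1407861 × 10^6) = 1463.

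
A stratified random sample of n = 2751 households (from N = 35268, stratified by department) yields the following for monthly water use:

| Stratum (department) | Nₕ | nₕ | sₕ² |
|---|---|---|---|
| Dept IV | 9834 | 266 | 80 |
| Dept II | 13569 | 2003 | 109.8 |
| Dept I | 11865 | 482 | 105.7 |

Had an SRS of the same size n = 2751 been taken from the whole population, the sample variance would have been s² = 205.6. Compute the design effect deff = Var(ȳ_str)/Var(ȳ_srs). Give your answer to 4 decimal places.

0.7761

Var(ȳ_str) = Σ Wₕ²(1−fₕ)sₕ²/nₕ with Wₕ = Nₕ/35268:
  Dept IV: (9834/35268)²·(1−266/9834)·80/266 = 0.022750873
  Dept II: (13569/35268)²·(1−2003/13569)·109.8/2003 = 0.0069165697
  Dept I: (11865/35268)²·(1−482/11865)·105.7/482 = 0.02381172
  → Var(ȳ_str) = 0.053479163.
Var(ȳ_srs) = (1 − 2751/35268)·205.6/2751 = 0.068906812.
deff = 0.053479163 / 0.068906812 = 0.7761.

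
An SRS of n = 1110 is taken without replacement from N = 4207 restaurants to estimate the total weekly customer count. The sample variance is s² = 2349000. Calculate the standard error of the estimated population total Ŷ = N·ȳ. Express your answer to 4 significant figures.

166000

Var(Ŷ) = N²·Var(ȳ) = N²·(1 − n/N)·s²/n.
f = 1110/4207 = 0.26384597; Var(ȳ) = 0.73615403·2349000/1110 = 1557.8611.
Var(Ŷ) = 4207² · 1557.8611 = 2.7572348 × 10^10.
SE(Ŷ) = √(2.7572348 × 10^10) = 166000.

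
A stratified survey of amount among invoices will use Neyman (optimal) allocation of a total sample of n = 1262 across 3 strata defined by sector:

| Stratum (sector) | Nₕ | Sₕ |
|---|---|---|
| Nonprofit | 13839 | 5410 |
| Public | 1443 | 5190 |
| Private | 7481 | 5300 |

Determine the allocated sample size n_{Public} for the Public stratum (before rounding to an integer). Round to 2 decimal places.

77.47

Neyman allocation: nₕ = n·NₕSₕ / Σⱼ NⱼSⱼ.
Σ NⱼSⱼ = 13839·5410 + 1443·5190 + 7481·5300 = 1.2200746 × 10^8.
n_{Public} = 1262·1443·5190 / (1.2200746 × 10^8) = 77.47.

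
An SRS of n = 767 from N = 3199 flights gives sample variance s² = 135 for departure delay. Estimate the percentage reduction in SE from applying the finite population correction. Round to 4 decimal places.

f = n/N = 767/3199 = 0.23976243.
SE_no-fpc = √(s²/n) = 0.41953597; SE_fpc = √((1−f)s²/n) = 0.36580014.
Ratio = √(1−f) = 0.87191604. Reduction = 100·(1 − 0.87191604) = 12.8084%.

12.8084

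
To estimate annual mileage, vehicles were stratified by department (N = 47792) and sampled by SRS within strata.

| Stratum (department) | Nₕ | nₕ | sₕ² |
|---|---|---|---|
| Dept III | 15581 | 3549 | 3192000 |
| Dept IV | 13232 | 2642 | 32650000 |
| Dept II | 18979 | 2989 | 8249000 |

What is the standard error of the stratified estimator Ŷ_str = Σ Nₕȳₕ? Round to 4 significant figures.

Var(Ŷ_str) = Σₕ Nₕ²(1 − fₕ)sₕ²/nₕ.
Dept III: 15581²·(1 − 3549/15581)·3192000/3549 = 1.686126 × 10^11.
Dept IV: 13232²·(1 − 2642/13232)·32650000/2642 = 1.7316967 × 10^12.
Dept II: 18979²·(1 − 2989/18979)·8249000/2989 = 8.3752384 × 10^11.
Sum = 2.7378331 × 10^12.
SE = √(2.7378331 × 10^12) = 1.655 × 10^6.

1.655 × 10^6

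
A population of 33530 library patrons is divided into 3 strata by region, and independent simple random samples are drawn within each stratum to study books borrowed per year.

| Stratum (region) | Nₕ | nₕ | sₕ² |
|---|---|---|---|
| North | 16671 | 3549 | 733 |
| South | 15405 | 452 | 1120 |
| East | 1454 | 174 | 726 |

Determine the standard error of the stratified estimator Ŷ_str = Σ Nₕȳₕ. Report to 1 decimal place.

Var(Ŷ_str) = Σₕ Nₕ²(1 − fₕ)sₕ²/nₕ.
North: 16671²·(1 − 3549/16671)·733/3549 = 4.5181398 × 10^7.
South: 15405²·(1 − 452/15405)·1120/452 = 5.7078115 × 10^8.
East: 1454²·(1 − 174/1454)·726/174 = 7.7653628 × 10^6.
Sum = 6.2372791 × 10^8.
SE = √(6.2372791 × 10^8) = 24974.5.

24974.5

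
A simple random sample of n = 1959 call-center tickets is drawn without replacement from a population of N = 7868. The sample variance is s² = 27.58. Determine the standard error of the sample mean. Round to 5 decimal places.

Under SRS without replacement, Var(ȳ) = (1 − f)·s²/n with f = n/N = 1959/7868 = 0.24898322.
Var(ȳ) = (1 − 0.24898322)·27.58/1959 = 0.75101678·0.014078612 = 0.010573273.
SE(ȳ) = √(0.010573273) = 0.10283.

0.10283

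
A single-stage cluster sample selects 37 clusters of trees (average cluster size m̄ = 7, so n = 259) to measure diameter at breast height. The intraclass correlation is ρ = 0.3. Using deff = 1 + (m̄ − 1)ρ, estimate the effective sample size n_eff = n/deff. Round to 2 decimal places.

92.50

deff = 1 + (7 − 1)·0.3 = 1 + 1.8 = 2.8.
n_eff = 259 / 2.8 = 92.50.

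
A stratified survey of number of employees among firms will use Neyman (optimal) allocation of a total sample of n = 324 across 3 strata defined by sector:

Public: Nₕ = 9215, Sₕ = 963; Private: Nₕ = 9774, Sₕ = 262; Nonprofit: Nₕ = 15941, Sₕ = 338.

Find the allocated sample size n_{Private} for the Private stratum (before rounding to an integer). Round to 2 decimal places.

Neyman allocation: nₕ = n·NₕSₕ / Σⱼ NⱼSⱼ.
Σ NⱼSⱼ = 9215·963 + 9774·262 + 15941·338 = 1.6822891 × 10^7.
n_{Private} = 324·9774·262 / (1.6822891 × 10^7) = 49.32.

49.32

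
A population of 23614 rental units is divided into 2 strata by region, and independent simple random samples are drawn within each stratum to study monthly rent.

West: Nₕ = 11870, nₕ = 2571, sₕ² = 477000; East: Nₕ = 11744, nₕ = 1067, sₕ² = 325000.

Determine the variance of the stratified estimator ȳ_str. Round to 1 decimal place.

105.2

Var(ȳ_str) = Σₕ Wₕ²(1 − fₕ)sₕ²/nₕ with Wₕ = Nₕ/N, N = 23614.
West: Wₕ = 0.50266791; term = 0.50266791²·(1 − 0.21659646)·477000/2571 = 36.725198.
East: Wₕ = 0.49733209; term = 0.49733209²·(1 − 0.09085490)·325000/1067 = 68.49283.
Sum = 105.21803.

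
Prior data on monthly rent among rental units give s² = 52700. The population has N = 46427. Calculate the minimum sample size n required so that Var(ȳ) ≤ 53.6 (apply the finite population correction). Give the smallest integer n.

Without fpc, n₀ = s²/D = 52700/53.6 = 983.2090.
With fpc, (1 − n/N)·s²/n ≤ D requires n ≥ n₀/(1 + n₀/N) = 983.2090/(1 + 983.2090/46427) = 962.8189.
Rounding up, n = 963.

963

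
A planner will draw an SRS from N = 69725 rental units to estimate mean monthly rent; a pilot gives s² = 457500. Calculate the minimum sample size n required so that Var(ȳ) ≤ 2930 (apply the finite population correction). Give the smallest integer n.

156

Without fpc, n₀ = s²/D = 457500/2930 = 156.1433.
With fpc, (1 − n/N)·s²/n ≤ D requires n ≥ n₀/(1 + n₀/N) = 156.1433/(1 + 156.1433/69725) = 155.7944.
Rounding up, n = 156.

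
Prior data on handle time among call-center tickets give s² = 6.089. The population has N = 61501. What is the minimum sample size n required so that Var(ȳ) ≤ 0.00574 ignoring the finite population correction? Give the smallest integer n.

1061

Without fpc, n₀ = s²/D = 6.089/0.00574 = 1060.8014.
Rounding up, n = 1061.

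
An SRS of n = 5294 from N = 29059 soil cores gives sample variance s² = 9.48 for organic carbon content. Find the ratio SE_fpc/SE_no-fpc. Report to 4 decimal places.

f = n/N = 5294/29059 = 0.18218108.
SE_no-fpc = √(s²/n) = 0.04231674; SE_fpc = √((1−f)s²/n) = 0.038268442.
Ratio = √(1−f) = 0.90433341.

0.9043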